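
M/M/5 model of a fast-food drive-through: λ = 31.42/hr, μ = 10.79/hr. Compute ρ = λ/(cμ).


ρ = λ/(cμ) = 31.42/(5·10.79) = 31.42/53.95 = 0.5824

Final: 0.5824


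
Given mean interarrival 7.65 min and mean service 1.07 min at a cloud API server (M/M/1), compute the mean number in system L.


λ = 60/7.65 = 7.8431 /hr
μ = 60/1.07 = 56.0748 /hr
ρ = λ/μ = 7.8431/56.0748 = 0.1399
L = ρ/(1−ρ) = 0.1399/0.8601 = 0.1626

Final: 0.1626


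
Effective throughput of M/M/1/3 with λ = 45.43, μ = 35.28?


ρ = 1.2877; P_K = (1−ρ)ρ^3/(1−ρ^4) = 0.351125
λ_eff = λ(1 − P_K) = 45.43·(1 − 0.351125) = 45.43·0.648875 = 29.4784 /hr

Final: 29.4784 /hr


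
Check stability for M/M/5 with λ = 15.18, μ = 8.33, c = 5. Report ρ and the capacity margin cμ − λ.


Total capacity cμ = 5·8.33 = 41.65/hr
ρ = λ/(cμ) = 15.18/41.65 = 0.3645
Stable ⇔ ρ < 1: YES
Spare capacity = cμ − λ = 41.65 − 15.18 = 26.47/hr

Final: ρ = 0.3645; stable; margin = 26.47/hr


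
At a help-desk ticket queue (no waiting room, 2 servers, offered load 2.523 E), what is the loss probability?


B(c,a) = (a^c/c!) / Σ_{k=0}^{c} a^k/k!
a^2/2! = 3.182765
Σ terms (k=0..2): 1.00000 + 2.52300 + 3.18276 = 6.705765
B = 3.182765/6.705765 = 0.474631

Final: 0.474631


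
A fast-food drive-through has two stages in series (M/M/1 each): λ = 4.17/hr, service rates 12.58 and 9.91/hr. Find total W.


Each node sees arrival rate λ = 4.17/hr (tandem ⇒ throughput preserved).
W₁ = 1/(μ₁−λ) = 1/(12.58−4.17) = 0.11891 hr
W₂ = 1/(μ₂−λ) = 1/(9.91−4.17) = 0.17422 hr
W_total = W₁ + W₂ = 0.11891 + 0.17422 = 0.29312 hr

Final: 0.29312 hr


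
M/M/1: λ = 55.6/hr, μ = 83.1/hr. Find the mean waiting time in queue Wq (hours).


ρ = 55.6/83.1 = 0.6691
Wq = ρ/(μ−λ) = 0.6691/(83.1 − 55.6) = 0.6691/27.50 = 0.02433 hr

Final: 0.02433 hr


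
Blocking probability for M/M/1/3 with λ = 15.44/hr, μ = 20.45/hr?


ρ = λ/μ = 15.44/20.45 = 0.7550
P_K = (1−ρ)ρ^K/(1−ρ^(K+1)) = (0.2450·0.430390)/(1 − 0.324950)
= 0.105440/0.675050 = 0.156196

Final: 0.156196


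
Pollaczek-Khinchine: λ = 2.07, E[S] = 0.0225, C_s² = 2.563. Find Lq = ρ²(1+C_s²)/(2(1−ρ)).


ρ = λ·E[S] = 2.07·0.0225 = 0.04657
Lq = ρ²(1+C_s²)/(2(1−ρ)) = 0.002169·(1+2.563)/(2·0.9534)
= 0.002169·3.5630/1.9068 = 0.004053

Final: 0.004053


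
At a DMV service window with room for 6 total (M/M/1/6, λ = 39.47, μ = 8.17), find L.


ρ = 39.47/8.17 = 4.8311
L = ρ[1 − (K+1)ρ^K + Kρ^(K+1)] / [(1−ρ)(1−ρ^(K+1))]
Numerator: 4.8311·(1 − 7·12713.654913 + 6·61420.802864) = 1350435.531033
Denominator: (-3.8311)·(-61419.802864) = 235304.752712
L = 1350435.531033/235304.752712 = 5.7391

Final: 5.7391


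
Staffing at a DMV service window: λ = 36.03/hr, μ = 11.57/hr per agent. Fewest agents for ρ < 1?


Stability requires cμ > λ ⇔ c > λ/μ.
λ/μ = 36.03/11.57 = 3.1141
Minimum integer c = ⌊3.1141⌋ + 1 = 4
Check: 4·11.57 = 46.28 > 36.03, while 3·11.57 = 34.71 ≤ 36.03

Final: 4 servers


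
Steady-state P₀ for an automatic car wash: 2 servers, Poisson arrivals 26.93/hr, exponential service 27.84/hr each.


a = λ/μ = 26.93/27.84 = 0.9673; ρ = a/c = 0.4837
Σ_{k=0}^{1} a^k/k! (terms k=0..1) = 1.00000 + 0.96731 = 1.96731
Tail: a^2/(2!(1−ρ)) = 0.93569/(2·0.5163) = 0.90608
P₀ = 1/(1.96731 + 0.90608) = 1/2.87339 = 0.348021

Final: 0.348021


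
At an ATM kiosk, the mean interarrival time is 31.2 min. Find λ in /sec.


λ = 1/(interarrival time) in consistent units.
1 second = 0.0166667 min, so λ = 0.0166667/31.2 = 0.0005342 per second

Final: 0.0005342 /sec


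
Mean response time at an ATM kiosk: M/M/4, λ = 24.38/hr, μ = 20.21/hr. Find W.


a = 1.2063; ρ = 0.3016; P₀ = 0.298251
Lq = P₀·a^c·ρ/(c!(1−ρ)²) = 0.01627
Wq = Lq/λ = 0.01627/24.38 = 0.0006674 hr
W = Wq + 1/μ = 0.0006674 + 0.04948 = 0.05015 hr

Final: 0.05015 hr


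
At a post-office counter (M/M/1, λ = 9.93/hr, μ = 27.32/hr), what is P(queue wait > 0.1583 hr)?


ρ = 9.93/27.32 = 0.3635
P(Wq > t) = ρ·e^{−(μ−λ)t} = 0.3635·e^{−2.7528}
= 0.3635·0.063747 = 0.023170

Final: 0.023170


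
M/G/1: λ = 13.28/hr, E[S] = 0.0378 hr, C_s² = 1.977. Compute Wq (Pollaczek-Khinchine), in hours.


ρ = λ·E[S] = 13.28·0.0378 = 0.5020
E[S²] = E[S]²(1+C_s²) = 0.0378²·(1+1.977) = 0.004254
Wq = λ·E[S²]/(2(1−ρ)) = 13.28·0.004254/(2·0.4980) = 0.05671 hr

Final: 0.05671 hr


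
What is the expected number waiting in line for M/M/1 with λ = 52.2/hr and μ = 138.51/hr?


ρ = 52.2/138.51 = 0.3769
Lq = ρ²/(1−ρ) = 0.1420/0.6231 = 0.2279

Final: 0.2279


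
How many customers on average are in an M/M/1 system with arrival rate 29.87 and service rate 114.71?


ρ = λ/μ = 29.87/114.71 = 0.2604
L = ρ/(1−ρ) = 0.2604/(1 − 0.2604) = 0.2604/0.7396 = 0.3521

Final: 0.3521


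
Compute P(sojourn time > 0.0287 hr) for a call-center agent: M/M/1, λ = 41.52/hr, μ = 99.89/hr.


W ~ Exponential(μ−λ) for M/M/1.
μ − λ = 99.89 − 41.52 = 58.3700
P(W > t) = e^{−(μ−λ)t} = e^{−1.6752} = 0.187267

Final: 0.187267


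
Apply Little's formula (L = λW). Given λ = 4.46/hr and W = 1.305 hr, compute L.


L = λW = 4.46·1.305 = 5.8203

Final: 5.8203


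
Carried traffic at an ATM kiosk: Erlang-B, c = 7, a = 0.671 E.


B(7,0.671) = 0.000006212 (Erlang-B)
Carried load = a(1 − B) = 0.671·(1 − 0.000006212) = 0.671·0.999994 = 0.6710 E

Final: 0.6710 Erlangs


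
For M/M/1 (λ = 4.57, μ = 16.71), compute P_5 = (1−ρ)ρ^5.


ρ = 4.57/16.71 = 0.2735
P_n = (1−ρ)·ρ^n = (1 − 0.2735)·0.2735^5 = 0.7265·0.001530 = 0.001112

Final: 0.001112


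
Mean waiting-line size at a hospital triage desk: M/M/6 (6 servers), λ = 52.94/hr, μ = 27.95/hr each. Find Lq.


a = λ/μ = 1.8941; ρ = a/6 = 0.3157
P₀ = 0.150295
Lq = P₀·a^c·ρ / (c!·(1−ρ)²) = 0.150295·46.17562·0.3157/(720·0.46829)
= 0.006498

Final: 0.006498


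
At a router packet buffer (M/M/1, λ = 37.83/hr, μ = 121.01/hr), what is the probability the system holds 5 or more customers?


ρ = 37.83/121.01 = 0.3126
P(N ≥ n) = ρ^n = 0.3126^5 = 0.002986

Final: 0.002986


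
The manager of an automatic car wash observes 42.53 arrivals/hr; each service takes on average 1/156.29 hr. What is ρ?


ρ = λ/μ = 42.53/156.29 = 0.2721

Final: 0.2721


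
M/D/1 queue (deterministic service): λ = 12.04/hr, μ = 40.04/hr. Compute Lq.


ρ = 12.04/40.04 = 0.3007
M/D/1: Lq = ρ²/(2(1−ρ)) = 0.09042/(2·0.6993) = 0.06465

Final: 0.06465


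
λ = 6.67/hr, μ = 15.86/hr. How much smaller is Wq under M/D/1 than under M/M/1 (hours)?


ρ = 6.67/15.86 = 0.4206
Wq(M/M/1) = ρ/(μ−λ) = 0.4206/9.19 = 0.04576 hr
Wq(M/D/1) = ρ/(2(μ−λ)) = 0.02288 hr
Savings = 0.04576 − 0.02288 = 0.02288 hr

Final: 0.02288 hr


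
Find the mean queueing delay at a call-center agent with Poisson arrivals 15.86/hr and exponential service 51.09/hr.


ρ = 15.86/51.09 = 0.3104
Wq = ρ/(μ−λ) = 0.3104/(51.09 − 15.86) = 0.3104/35.23 = 0.008812 hr

Final: 0.008812 hr


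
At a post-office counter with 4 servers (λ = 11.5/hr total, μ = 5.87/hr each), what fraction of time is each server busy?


ρ = λ/(cμ) = 11.5/(4·5.87) = 11.5/23.48 = 0.4898

Final: 0.4898


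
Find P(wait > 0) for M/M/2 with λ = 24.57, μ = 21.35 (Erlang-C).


a = λ/μ = 1.1508; ρ = a/2 = 0.5754
P₀ = 0.269511 (from M/M/c formula)
C(c,a) = [a^c/(c!(1−ρ))]·P₀ = [1.32439/(2·0.4246)]·0.269511
= 1.55961·0.269511 = 0.420331

Final: 0.420331


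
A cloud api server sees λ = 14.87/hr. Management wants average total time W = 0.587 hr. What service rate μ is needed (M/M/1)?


W = 1/(μ−λ) ⇒ μ − λ = 1/W = 1/0.587 = 1.7036
μ = λ + 1/W = 14.87 + 1.7036 = 16.5736 per hr

Final: 16.5736 /hr


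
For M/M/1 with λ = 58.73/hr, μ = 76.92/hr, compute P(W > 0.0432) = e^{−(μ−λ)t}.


W ~ Exponential(μ−λ) for M/M/1.
μ − λ = 76.92 − 58.73 = 18.1900
P(W > t) = e^{−(μ−λ)t} = e^{−0.7858} = 0.455751

Final: 0.455751


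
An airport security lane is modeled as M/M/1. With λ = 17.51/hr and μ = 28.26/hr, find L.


ρ = λ/μ = 17.51/28.26 = 0.6196
L = ρ/(1−ρ) = 0.6196/(1 − 0.6196) = 0.6196/0.3804 = 1.6288

Final: 1.6288


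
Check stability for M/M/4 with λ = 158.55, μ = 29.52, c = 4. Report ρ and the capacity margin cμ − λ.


Total capacity cμ = 4·29.52 = 118.08/hr
ρ = λ/(cμ) = 158.55/118.08 = 1.3427
Stable ⇔ ρ < 1: NO
Spare capacity = cμ − λ = 118.08 − 158.55 = -40.47/hr

Final: ρ = 1.3427; unstable; margin = -40.47/hr


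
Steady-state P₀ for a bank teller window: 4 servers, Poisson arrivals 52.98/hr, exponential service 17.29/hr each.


a = λ/μ = 52.98/17.29 = 3.0642; ρ = a/c = 0.7660
Σ_{k=0}^{3} a^k/k! (terms k=0..3) = 1.00000 + 3.06420 + 4.69466 + 4.79512 = 13.55398
Tail: a^4/(4!(1−ρ)) = 88.15924/(24·0.2340) = 15.70121
P₀ = 1/(13.55398 + 15.70121) = 1/29.25519 = 0.034182

Final: 0.034182


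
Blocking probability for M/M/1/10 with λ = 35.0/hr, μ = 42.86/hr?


ρ = λ/μ = 35.0/42.86 = 0.8166
P_K = (1−ρ)ρ^K/(1−ρ^(K+1)) = (0.1834·0.131874)/(1 − 0.107690)
= 0.024184/0.892310 = 0.027103

Final: 0.027103


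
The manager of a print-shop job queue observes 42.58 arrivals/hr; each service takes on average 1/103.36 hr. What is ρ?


ρ = λ/μ = 42.58/103.36 = 0.4120

Final: 0.4120


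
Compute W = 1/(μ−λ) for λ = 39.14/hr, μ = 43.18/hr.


W = 1/(μ−λ) = 1/(43.18 − 39.14) = 1/4.04 = 0.2475 hr

Final: 0.2475 hr


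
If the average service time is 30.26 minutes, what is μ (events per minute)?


μ = 1/(service time) in consistent units.
1 minute = 1 min, so μ = 1/30.26 = 0.03305 per minute

Final: 0.03305 /min


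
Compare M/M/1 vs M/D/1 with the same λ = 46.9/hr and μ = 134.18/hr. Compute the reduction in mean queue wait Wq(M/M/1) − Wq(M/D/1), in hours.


ρ = 46.9/134.18 = 0.3495
Wq(M/M/1) = ρ/(μ−λ) = 0.3495/87.28 = 0.004005 hr
Wq(M/D/1) = ρ/(2(μ−λ)) = 0.002002 hr
Savings = 0.004005 − 0.002002 = 0.002002 hr

Final: 0.002002 hr


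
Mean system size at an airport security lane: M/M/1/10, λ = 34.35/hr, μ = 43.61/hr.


ρ = 34.35/43.61 = 0.7877
L = ρ[1 − (K+1)ρ^K + Kρ^(K+1)] / [(1−ρ)(1−ρ^(K+1))]
Numerator: 0.7877·(1 − 11·0.091919 + 10·0.072401) = 0.561527
Denominator: (0.2123)·(0.927599) = 0.196963
L = 0.561527/0.196963 = 2.8509

Final: 2.8509


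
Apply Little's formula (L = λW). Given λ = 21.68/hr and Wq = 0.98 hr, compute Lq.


Lq = λWq = 21.68·0.98 = 21.2464

Final: 21.2464


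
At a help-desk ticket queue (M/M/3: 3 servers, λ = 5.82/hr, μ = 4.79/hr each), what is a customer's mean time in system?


a = 1.2150; ρ = 0.4050; P₀ = 0.289382
Lq = P₀·a^c·ρ/(c!(1−ρ)²) = 0.09898
Wq = Lq/λ = 0.09898/5.82 = 0.01701 hr
W = Wq + 1/μ = 0.01701 + 0.20877 = 0.22577 hr

Final: 0.22577 hr


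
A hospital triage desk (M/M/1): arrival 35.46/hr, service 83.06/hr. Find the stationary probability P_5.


ρ = 35.46/83.06 = 0.4269
P_n = (1−ρ)·ρ^n = (1 − 0.4269)·0.4269^5 = 0.5731·0.014182 = 0.008127

Final: 0.008127


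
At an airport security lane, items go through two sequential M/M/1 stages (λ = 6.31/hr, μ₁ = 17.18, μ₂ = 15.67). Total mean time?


Each node sees arrival rate λ = 6.31/hr (tandem ⇒ throughput preserved).
W₁ = 1/(μ₁−λ) = 1/(17.18−6.31) = 0.09200 hr
W₂ = 1/(μ₂−λ) = 1/(15.67−6.31) = 0.10684 hr
W_total = W₁ + W₂ = 0.09200 + 0.10684 = 0.19883 hr

Final: 0.19883 hr


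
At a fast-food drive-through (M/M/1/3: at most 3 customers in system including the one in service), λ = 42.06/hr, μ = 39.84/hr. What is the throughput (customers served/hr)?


ρ = 1.0557; P_K = (1−ρ)ρ^3/(1−ρ^4) = 0.270687
λ_eff = λ(1 − P_K) = 42.06·(1 − 0.270687) = 42.06·0.729313 = 30.6749 /hr

Final: 30.6749 /hr


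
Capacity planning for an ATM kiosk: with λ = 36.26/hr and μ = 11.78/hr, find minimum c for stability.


Stability requires cμ > λ ⇔ c > λ/μ.
λ/μ = 36.26/11.78 = 3.0781
Minimum integer c = ⌊3.0781⌋ + 1 = 4
Check: 4·11.78 = 47.12 > 36.26, while 3·11.78 = 35.34 ≤ 36.26

Final: 4 servers


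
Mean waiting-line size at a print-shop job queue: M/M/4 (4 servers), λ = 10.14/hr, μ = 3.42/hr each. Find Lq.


a = λ/μ = 2.9649; ρ = a/4 = 0.7412
P₀ = 0.039766
Lq = P₀·a^c·ρ / (c!·(1−ρ)²) = 0.039766·77.27649·0.7412/(24·0.06696)
= 1.41732

Final: 1.41732


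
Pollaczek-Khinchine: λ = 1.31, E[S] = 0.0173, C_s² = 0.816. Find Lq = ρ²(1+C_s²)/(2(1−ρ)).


ρ = λ·E[S] = 1.31·0.0173 = 0.02266
Lq = ρ²(1+C_s²)/(2(1−ρ)) = 0.0005136·(1+0.816)/(2·0.9773)
= 0.0005136·1.8160/1.9547 = 0.0004772

Final: 0.0004772


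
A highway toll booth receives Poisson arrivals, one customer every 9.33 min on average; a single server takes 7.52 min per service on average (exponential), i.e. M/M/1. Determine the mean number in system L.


λ = 60/9.33 = 6.4309 /hr
μ = 60/7.52 = 7.9787 /hr
ρ = λ/μ = 6.4309/7.9787 = 0.8060
L = ρ/(1−ρ) = 0.8060/0.1940 = 4.1547

Final: 4.1547


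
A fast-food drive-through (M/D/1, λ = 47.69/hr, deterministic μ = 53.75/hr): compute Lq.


ρ = 47.69/53.75 = 0.8873
M/D/1: Lq = ρ²/(2(1−ρ)) = 0.7872/(2·0.1127) = 3.49119

Final: 3.49119


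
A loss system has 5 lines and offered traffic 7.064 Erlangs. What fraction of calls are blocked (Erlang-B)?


B(c,a) = (a^c/c!) / Σ_{k=0}^{c} a^k/k!
a^5/5! = 146.579153
Σ terms (k=0..5): 1.00000 + 7.06400 + 24.95005 + 58.74905 + 103.75082 + 146.57915 = 342.093063
B = 146.579153/342.093063 = 0.428477

Final: 0.428477


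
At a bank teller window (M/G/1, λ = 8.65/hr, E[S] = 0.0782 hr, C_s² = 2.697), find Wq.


ρ = λ·E[S] = 8.65·0.0782 = 0.6764
E[S²] = E[S]²(1+C_s²) = 0.0782²·(1+2.697) = 0.022608
Wq = λ·E[S²]/(2(1−ρ)) = 8.65·0.022608/(2·0.3236) = 0.30219 hr

Final: 0.30219 hr


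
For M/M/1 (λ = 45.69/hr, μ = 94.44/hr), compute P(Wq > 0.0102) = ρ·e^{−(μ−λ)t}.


ρ = 45.69/94.44 = 0.4838
P(Wq > t) = ρ·e^{−(μ−λ)t} = 0.4838·e^{−0.4973}
= 0.4838·0.608201 = 0.294247

Final: 0.294247


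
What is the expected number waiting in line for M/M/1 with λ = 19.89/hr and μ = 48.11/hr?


ρ = 19.89/48.11 = 0.4134
Lq = ρ²/(1−ρ) = 0.1709/0.5866 = 0.2914

Final: 0.2914


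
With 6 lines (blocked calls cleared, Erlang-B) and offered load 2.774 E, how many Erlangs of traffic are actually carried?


B(6,2.774) = 0.040443 (Erlang-B)
Carried load = a(1 − B) = 2.774·(1 − 0.040443) = 2.774·0.959557 = 2.6618 E

Final: 2.6618 Erlangs


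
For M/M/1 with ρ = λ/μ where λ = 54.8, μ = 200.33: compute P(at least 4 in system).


ρ = 54.8/200.33 = 0.2735
P(N ≥ n) = ρ^n = 0.2735^4 = 0.005599

Final: 0.005599


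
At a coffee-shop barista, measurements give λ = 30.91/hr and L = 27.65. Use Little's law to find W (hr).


W = L/λ = 27.65/30.91 = 0.8945 hr

Final: 0.8945 hr


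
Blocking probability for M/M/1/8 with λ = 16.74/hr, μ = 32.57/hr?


ρ = λ/μ = 16.74/32.57 = 0.5140
P_K = (1−ρ)ρ^K/(1−ρ^(K+1)) = (0.4860·0.004870)/(1 − 0.002503)
= 0.002367/0.997497 = 0.002373

Final: 0.002373


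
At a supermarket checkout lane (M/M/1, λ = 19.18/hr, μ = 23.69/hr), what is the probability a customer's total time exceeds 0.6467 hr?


W ~ Exponential(μ−λ) for M/M/1.
μ − λ = 23.69 − 19.18 = 4.5100
P(W > t) = e^{−(μ−λ)t} = e^{−2.9166} = 0.054116

Final: 0.054116


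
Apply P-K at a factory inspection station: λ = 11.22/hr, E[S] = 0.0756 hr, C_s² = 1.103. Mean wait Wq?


ρ = λ·E[S] = 11.22·0.0756 = 0.8482
E[S²] = E[S]²(1+C_s²) = 0.0756²·(1+1.103) = 0.012019
Wq = λ·E[S²]/(2(1−ρ)) = 11.22·0.012019/(2·0.1518) = 0.44429 hr

Final: 0.44429 hr


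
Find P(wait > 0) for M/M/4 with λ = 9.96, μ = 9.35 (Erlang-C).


a = λ/μ = 1.0652; ρ = a/4 = 0.2663
P₀ = 0.343974 (from M/M/c formula)
C(c,a) = [a^c/(c!(1−ρ))]·P₀ = [1.28763/(24·0.7337)]·0.343974
= 0.07313·0.343974 = 0.025153

Final: 0.025153


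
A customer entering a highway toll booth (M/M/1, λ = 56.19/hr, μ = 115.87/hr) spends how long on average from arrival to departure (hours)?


W = 1/(μ−λ) = 1/(115.87 − 56.19) = 1/59.68 = 0.01676 hr

Final: 0.01676 hr


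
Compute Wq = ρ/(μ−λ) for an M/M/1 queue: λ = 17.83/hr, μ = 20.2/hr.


ρ = 17.83/20.2 = 0.8827
Wq = ρ/(μ−λ) = 0.8827/(20.2 − 17.83) = 0.8827/2.37 = 0.3724 hr

Final: 0.3724 hr


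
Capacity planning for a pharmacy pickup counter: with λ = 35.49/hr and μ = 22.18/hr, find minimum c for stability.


Stability requires cμ > λ ⇔ c > λ/μ.
λ/μ = 35.49/22.18 = 1.6001
Minimum integer c = ⌊1.6001⌋ + 1 = 2
Check: 2·22.18 = 44.36 > 35.49, while 1·22.18 = 22.18 ≤ 35.49

Final: 2 servers


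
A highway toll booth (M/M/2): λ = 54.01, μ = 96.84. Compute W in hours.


a = 0.5577; ρ = 0.2789; P₀ = 0.563890
Lq = P₀·a^c·ρ/(c!(1−ρ)²) = 0.04703
Wq = Lq/λ = 0.04703/54.01 = 0.0008707 hr
W = Wq + 1/μ = 0.0008707 + 0.01033 = 0.01120 hr

Final: 0.01120 hr


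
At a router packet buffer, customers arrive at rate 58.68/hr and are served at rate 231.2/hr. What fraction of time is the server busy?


ρ = λ/μ = 58.68/231.2 = 0.2538

Final: 0.2538


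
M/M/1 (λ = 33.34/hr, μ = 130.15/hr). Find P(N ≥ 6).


ρ = 33.34/130.15 = 0.2562
P(N ≥ n) = ρ^n = 0.2562^6 = 0.0002826

Final: 0.0002826


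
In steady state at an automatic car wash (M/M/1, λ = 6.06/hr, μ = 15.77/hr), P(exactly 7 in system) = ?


ρ = 6.06/15.77 = 0.3843
P_n = (1−ρ)·ρ^n = (1 − 0.3843)·0.3843^7 = 0.6157·0.001237 = 0.0007619

Final: 0.0007619


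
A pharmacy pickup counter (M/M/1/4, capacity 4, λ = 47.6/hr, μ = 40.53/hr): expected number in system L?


ρ = 47.6/40.53 = 1.1744
L = ρ[1 − (K+1)ρ^K + Kρ^(K+1)] / [(1−ρ)(1−ρ^(K+1))]
Numerator: 1.1744·(1 − 5·1.902486 + 4·2.234353) = 0.499116
Denominator: (-0.1744)·(-1.234353) = 0.215319
L = 0.499116/0.215319 = 2.3180

Final: 2.3180


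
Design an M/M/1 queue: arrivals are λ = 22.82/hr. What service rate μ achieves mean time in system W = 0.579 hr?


W = 1/(μ−λ) ⇒ μ − λ = 1/W = 1/0.579 = 1.7271
μ = λ + 1/W = 22.82 + 1.7271 = 24.5471 per hr

Final: 24.5471 /hr


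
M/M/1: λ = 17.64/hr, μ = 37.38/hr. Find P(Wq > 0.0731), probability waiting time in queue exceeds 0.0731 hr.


ρ = 17.64/37.38 = 0.4719
P(Wq > t) = ρ·e^{−(μ−λ)t} = 0.4719·e^{−1.4430}
= 0.4719·0.236219 = 0.111474

Final: 0.111474


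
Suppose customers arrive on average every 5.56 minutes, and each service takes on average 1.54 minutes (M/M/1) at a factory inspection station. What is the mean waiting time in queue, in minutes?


λ = 60/5.56 = 10.7914 /hr
μ = 60/1.54 = 38.9610 /hr
ρ = λ/μ = 10.7914/38.9610 = 0.2770
Wq = ρ/(μ−λ) = 0.2770/(38.9610−10.7914) = 0.009833 hr
In minutes: 0.009833·60 = 0.5900 min

Final: 0.5900 min


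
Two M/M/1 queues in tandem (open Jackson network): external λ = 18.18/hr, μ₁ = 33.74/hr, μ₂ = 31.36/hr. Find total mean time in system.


Each node sees arrival rate λ = 18.18/hr (tandem ⇒ throughput preserved).
W₁ = 1/(μ₁−λ) = 1/(33.74−18.18) = 0.06427 hr
W₂ = 1/(μ₂−λ) = 1/(31.36−18.18) = 0.07587 hr
W_total = W₁ + W₂ = 0.06427 + 0.07587 = 0.14014 hr

Final: 0.14014 hr


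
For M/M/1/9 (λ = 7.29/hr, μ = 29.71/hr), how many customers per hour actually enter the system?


ρ = 0.2454; P_K = (1−ρ)ρ^9/(1−ρ^10) = 0.000002433
λ_eff = λ(1 − P_K) = 7.29·(1 − 0.000002433) = 7.29·0.999998 = 7.2900 /hr

Final: 7.2900 /hr


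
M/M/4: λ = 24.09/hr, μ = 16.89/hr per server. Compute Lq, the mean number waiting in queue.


a = λ/μ = 1.4263; ρ = a/4 = 0.3566
P₀ = 0.238379
Lq = P₀·a^c·ρ / (c!·(1−ρ)²) = 0.238379·4.13836·0.3566/(24·0.41400)
= 0.03540

Final: 0.03540


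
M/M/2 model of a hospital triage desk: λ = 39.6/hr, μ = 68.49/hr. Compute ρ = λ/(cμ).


ρ = λ/(cμ) = 39.6/(2·68.49) = 39.6/136.98 = 0.2891

Final: 0.2891


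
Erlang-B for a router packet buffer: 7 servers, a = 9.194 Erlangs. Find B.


B(c,a) = (a^c/c!) / Σ_{k=0}^{c} a^k/k!
a^7/7! = 1101.795412
Σ terms (k=0..7): 1.00000 + 9.19400 + 42.26482 + 129.52758 + 297.71914 + 547.44595 + 838.86968 + 1101.79541 = 2967.816588
B = 1101.795412/2967.816588 = 0.371248

Final: 0.371248


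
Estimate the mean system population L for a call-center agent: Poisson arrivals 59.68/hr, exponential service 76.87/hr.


ρ = λ/μ = 59.68/76.87 = 0.7764
L = ρ/(1−ρ) = 0.7764/(1 − 0.7764) = 0.7764/0.2236 = 3.4718

Final: 3.4718


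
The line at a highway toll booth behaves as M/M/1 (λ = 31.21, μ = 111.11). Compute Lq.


ρ = 31.21/111.11 = 0.2809
Lq = ρ²/(1−ρ) = 0.07890/0.7191 = 0.1097

Final: 0.1097


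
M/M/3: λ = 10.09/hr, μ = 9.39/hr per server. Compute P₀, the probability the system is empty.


a = λ/μ = 10.09/9.39 = 1.0745; ρ = a/c = 0.3582
Σ_{k=0}^{2} a^k/k! (terms k=0..2) = 1.00000 + 1.07455 + 0.57733 = 2.65187
Tail: a^3/(3!(1−ρ)) = 1.24073/(6·0.6418) = 0.32219
P₀ = 1/(2.65187 + 0.32219) = 1/2.97406 = 0.336240

Final: 0.336240


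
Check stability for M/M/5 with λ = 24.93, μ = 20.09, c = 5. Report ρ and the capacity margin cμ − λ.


Total capacity cμ = 5·20.09 = 100.45/hr
ρ = λ/(cμ) = 24.93/100.45 = 0.2482
Stable ⇔ ρ < 1: YES
Spare capacity = cμ − λ = 100.45 − 24.93 = 75.52/hr

Final: ρ = 0.2482; stable; margin = 75.52/hr


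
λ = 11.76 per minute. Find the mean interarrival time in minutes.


Mean interarrival time = 1/λ = 1/11.76 minute = 0.08503 minute
In minutes: 0.08503 × 1 = 0.08503 min

Final: 0.08503 min


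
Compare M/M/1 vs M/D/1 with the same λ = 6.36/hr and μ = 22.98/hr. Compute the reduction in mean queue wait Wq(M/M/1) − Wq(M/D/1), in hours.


ρ = 6.36/22.98 = 0.2768
Wq(M/M/1) = ρ/(μ−λ) = 0.2768/16.62 = 0.01665 hr
Wq(M/D/1) = ρ/(2(μ−λ)) = 0.008326 hr
Savings = 0.01665 − 0.008326 = 0.008326 hr

Final: 0.008326 hr


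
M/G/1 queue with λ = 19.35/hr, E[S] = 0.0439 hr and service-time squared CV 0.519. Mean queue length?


ρ = λ·E[S] = 19.35·0.0439 = 0.8495
Lq = ρ²(1+C_s²)/(2(1−ρ)) = 0.7216·(1+0.519)/(2·0.1505)
= 0.7216·1.5190/0.3011 = 3.64067

Final: 3.64067


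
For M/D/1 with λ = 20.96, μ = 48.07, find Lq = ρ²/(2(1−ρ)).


ρ = 20.96/48.07 = 0.4360
M/D/1: Lq = ρ²/(2(1−ρ)) = 0.1901/(2·0.5640) = 0.16856

Final: 0.16856


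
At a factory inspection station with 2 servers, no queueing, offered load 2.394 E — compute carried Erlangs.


B(2,2.394) = 0.457794 (Erlang-B)
Carried load = a(1 − B) = 2.394·(1 − 0.457794) = 2.394·0.542206 = 1.2980 E

Final: 1.2980 Erlangs


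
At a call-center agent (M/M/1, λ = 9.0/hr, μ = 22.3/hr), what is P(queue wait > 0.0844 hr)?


ρ = 9.0/22.3 = 0.4036
P(Wq > t) = ρ·e^{−(μ−λ)t} = 0.4036·e^{−1.1225}
= 0.4036·0.325459 = 0.131351

Final: 0.131351


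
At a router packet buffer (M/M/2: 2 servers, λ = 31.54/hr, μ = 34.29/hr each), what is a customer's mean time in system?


a = 0.9198; ρ = 0.4599; P₀ = 0.369956
Lq = P₀·a^c·ρ/(c!(1−ρ)²) = 0.24673
Wq = Lq/λ = 0.24673/31.54 = 0.007823 hr
W = Wq + 1/μ = 0.007823 + 0.02916 = 0.03699 hr

Final: 0.03699 hr


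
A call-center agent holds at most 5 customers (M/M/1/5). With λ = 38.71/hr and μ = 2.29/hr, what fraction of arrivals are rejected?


ρ = λ/μ = 38.71/2.29 = 16.9039
P_K = (1−ρ)ρ^K/(1−ρ^(K+1)) = (-15.9039·1380188.628508)/(1 − 23330612.143903)
= -21950423.515395/-23330611.143903 = 0.940842

Final: 0.940842


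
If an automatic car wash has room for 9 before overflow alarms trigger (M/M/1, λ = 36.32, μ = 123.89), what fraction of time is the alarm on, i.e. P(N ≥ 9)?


ρ = 36.32/123.89 = 0.2932
P(N ≥ n) = ρ^n = 0.2932^9 = 0.00001600

Final: 0.00001600


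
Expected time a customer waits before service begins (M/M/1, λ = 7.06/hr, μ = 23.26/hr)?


ρ = 7.06/23.26 = 0.3035
Wq = ρ/(μ−λ) = 0.3035/(23.26 − 7.06) = 0.3035/16.20 = 0.01874 hr

Final: 0.01874 hr


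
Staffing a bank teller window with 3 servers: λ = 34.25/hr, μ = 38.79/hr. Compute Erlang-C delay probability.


a = λ/μ = 0.8830; ρ = a/3 = 0.2943
P₀ = 0.410619 (from M/M/c formula)
C(c,a) = [a^c/(c!(1−ρ))]·P₀ = [0.68837/(6·0.7057)]·0.410619
= 0.16258·0.410619 = 0.066758

Final: 0.066758


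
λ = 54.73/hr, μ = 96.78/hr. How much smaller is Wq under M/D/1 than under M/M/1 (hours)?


ρ = 54.73/96.78 = 0.5655
Wq(M/M/1) = ρ/(μ−λ) = 0.5655/42.05 = 0.01345 hr
Wq(M/D/1) = ρ/(2(μ−λ)) = 0.006724 hr
Savings = 0.01345 − 0.006724 = 0.006724 hr

Final: 0.006724 hr


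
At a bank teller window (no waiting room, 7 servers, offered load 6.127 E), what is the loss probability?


B(c,a) = (a^c/c!) / Σ_{k=0}^{c} a^k/k!
a^7/7! = 64.313867
Σ terms (k=0..7): 1.00000 + 6.12700 + 18.77006 + 38.33473 + 58.71922 + 71.95453 + 73.47757 + 64.31387 = 332.696983
B = 64.313867/332.696983 = 0.193311

Final: 0.193311


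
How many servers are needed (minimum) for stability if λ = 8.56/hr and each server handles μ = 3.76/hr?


Stability requires cμ > λ ⇔ c > λ/μ.
λ/μ = 8.56/3.76 = 2.2766
Minimum integer c = ⌊2.2766⌋ + 1 = 3
Check: 3·3.76 = 11.28 > 8.56, while 2·3.76 = 7.52 ≤ 8.56

Final: 3 servers


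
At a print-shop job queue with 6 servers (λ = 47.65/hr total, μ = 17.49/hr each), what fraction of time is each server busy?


ρ = λ/(cμ) = 47.65/(6·17.49) = 47.65/104.94 = 0.4541

Final: 0.4541


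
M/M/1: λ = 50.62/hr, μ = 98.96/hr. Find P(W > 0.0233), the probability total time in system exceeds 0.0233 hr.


W ~ Exponential(μ−λ) for M/M/1.
μ − λ = 98.96 − 50.62 = 48.3400
P(W > t) = e^{−(μ−λ)t} = e^{−1.1263} = 0.324224

Final: 0.324224


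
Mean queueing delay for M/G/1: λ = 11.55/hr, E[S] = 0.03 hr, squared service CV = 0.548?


ρ = λ·E[S] = 11.55·0.03 = 0.3465
E[S²] = E[S]²(1+C_s²) = 0.03²·(1+0.548) = 0.001393
Wq = λ·E[S²]/(2(1−ρ)) = 11.55·0.001393/(2·0.6535) = 0.01231 hr

Final: 0.01231 hr


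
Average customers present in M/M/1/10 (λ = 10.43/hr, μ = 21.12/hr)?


ρ = 10.43/21.12 = 0.4938
L = ρ[1 − (K+1)ρ^K + Kρ^(K+1)] / [(1−ρ)(1−ρ^(K+1))]
Numerator: 0.4938·(1 − 11·0.0008628 + 10·0.0004261) = 0.491262
Denominator: (0.5062)·(0.999574) = 0.505940
L = 0.491262/0.505940 = 0.9710

Final: 0.9710


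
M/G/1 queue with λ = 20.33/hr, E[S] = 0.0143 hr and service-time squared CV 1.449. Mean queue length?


ρ = λ·E[S] = 20.33·0.0143 = 0.2907
Lq = ρ²(1+C_s²)/(2(1−ρ)) = 0.08452·(1+1.449)/(2·0.7093)
= 0.08452·2.4490/1.4186 = 0.14591

Final: 0.14591


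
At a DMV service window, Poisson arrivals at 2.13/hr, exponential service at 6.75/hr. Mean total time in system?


W = 1/(μ−λ) = 1/(6.75 − 2.13) = 1/4.62 = 0.2165 hr

Final: 0.2165 hr


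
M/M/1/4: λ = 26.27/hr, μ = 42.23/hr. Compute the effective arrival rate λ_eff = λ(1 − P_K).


ρ = 0.6221; P_K = (1−ρ)ρ^4/(1−ρ^5) = 0.062407
λ_eff = λ(1 − P_K) = 26.27·(1 − 0.062407) = 26.27·0.937593 = 24.6306 /hr

Final: 24.6306 /hr


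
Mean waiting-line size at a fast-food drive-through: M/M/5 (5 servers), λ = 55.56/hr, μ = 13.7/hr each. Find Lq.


a = λ/μ = 4.0555; ρ = a/5 = 0.8111
P₀ = 0.011896
Lq = P₀·a^c·ρ / (c!·(1−ρ)²) = 0.011896·1097.00435·0.8111/(120·0.03569)
= 2.47186

Final: 2.47186


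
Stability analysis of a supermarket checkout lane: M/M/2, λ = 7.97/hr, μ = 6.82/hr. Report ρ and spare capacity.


Total capacity cμ = 2·6.82 = 13.64/hr
ρ = λ/(cμ) = 7.97/13.64 = 0.5843
Stable ⇔ ρ < 1: YES
Spare capacity = cμ − λ = 13.64 − 7.97 = 5.67/hr

Final: ρ = 0.5843; stable; margin = 5.67/hr


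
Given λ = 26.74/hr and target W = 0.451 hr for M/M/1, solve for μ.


W = 1/(μ−λ) ⇒ μ − λ = 1/W = 1/0.451 = 2.2173
μ = λ + 1/W = 26.74 + 2.2173 = 28.9573 per hr

Final: 28.9573 /hr


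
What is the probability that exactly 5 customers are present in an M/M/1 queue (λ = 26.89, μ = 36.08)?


ρ = 26.89/36.08 = 0.7453
P_n = (1−ρ)·ρ^n = (1 − 0.7453)·0.7453^5 = 0.2547·0.229944 = 0.058569

Final: 0.058569


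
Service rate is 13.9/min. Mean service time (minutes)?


Mean service time = 1/μ = 1/13.9 minute = 0.07194 minute
In minutes: 0.07194 × 1 = 0.07194 min

Final: 0.07194 min


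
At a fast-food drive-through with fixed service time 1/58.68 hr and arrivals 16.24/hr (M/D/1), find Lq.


ρ = 16.24/58.68 = 0.2768
M/D/1: Lq = ρ²/(2(1−ρ)) = 0.07659/(2·0.7232) = 0.05295

Final: 0.05295


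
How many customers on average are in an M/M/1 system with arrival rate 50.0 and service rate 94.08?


ρ = λ/μ = 50.0/94.08 = 0.5315
L = ρ/(1−ρ) = 0.5315/(1 − 0.5315) = 0.5315/0.4685 = 1.1343

Final: 1.1343


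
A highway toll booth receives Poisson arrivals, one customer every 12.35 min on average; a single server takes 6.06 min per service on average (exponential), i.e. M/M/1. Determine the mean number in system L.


λ = 60/12.35 = 4.8583 /hr
μ = 60/6.06 = 9.9010 /hr
ρ = λ/μ = 4.8583/9.9010 = 0.4907
L = ρ/(1−ρ) = 0.4907/0.5093 = 0.9634

Final: 0.9634


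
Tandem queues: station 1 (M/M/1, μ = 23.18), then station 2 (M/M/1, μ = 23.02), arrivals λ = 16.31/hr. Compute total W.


Each node sees arrival rate λ = 16.31/hr (tandem ⇒ throughput preserved).
W₁ = 1/(μ₁−λ) = 1/(23.18−16.31) = 0.14556 hr
W₂ = 1/(μ₂−λ) = 1/(23.02−16.31) = 0.14903 hr
W_total = W₁ + W₂ = 0.14556 + 0.14903 = 0.29459 hr

Final: 0.29459 hr


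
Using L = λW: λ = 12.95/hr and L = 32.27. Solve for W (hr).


W = L/λ = 32.27/12.95 = 2.4919 hr

Final: 2.4919 hr


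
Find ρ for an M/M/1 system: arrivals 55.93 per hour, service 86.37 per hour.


ρ = λ/μ = 55.93/86.37 = 0.6476

Final: 0.6476


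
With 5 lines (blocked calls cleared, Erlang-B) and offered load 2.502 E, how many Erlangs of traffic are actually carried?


B(5,2.502) = 0.069880 (Erlang-B)
Carried load = a(1 − B) = 2.502·(1 − 0.069880) = 2.502·0.930120 = 2.3272 E

Final: 2.3272 Erlangs


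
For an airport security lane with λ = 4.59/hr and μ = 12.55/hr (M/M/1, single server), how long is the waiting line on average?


ρ = 4.59/12.55 = 0.3657
Lq = ρ²/(1−ρ) = 0.1338/0.6343 = 0.2109

Final: 0.2109


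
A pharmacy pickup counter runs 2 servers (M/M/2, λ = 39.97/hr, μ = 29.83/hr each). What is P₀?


a = λ/μ = 39.97/29.83 = 1.3399; ρ = a/c = 0.6700
Σ_{k=0}^{1} a^k/k! (terms k=0..1) = 1.00000 + 1.33993 = 2.33993
Tail: a^2/(2!(1−ρ)) = 1.79540/(2·0.3300) = 2.72000
P₀ = 1/(2.33993 + 2.72000) = 1/5.05993 = 0.197631

Final: 0.197631


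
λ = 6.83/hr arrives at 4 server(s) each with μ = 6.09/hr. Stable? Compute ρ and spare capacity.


Total capacity cμ = 4·6.09 = 24.36/hr
ρ = λ/(cμ) = 6.83/24.36 = 0.2804
Stable ⇔ ρ < 1: YES
Spare capacity = cμ − λ = 24.36 − 6.83 = 17.53/hr

Final: ρ = 0.2804; stable; margin = 17.53/hr


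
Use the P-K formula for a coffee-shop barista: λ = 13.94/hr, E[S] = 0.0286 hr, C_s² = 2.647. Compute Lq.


ρ = λ·E[S] = 13.94·0.0286 = 0.3987
Lq = ρ²(1+C_s²)/(2(1−ρ)) = 0.1589·(1+2.647)/(2·0.6013)
= 0.1589·3.6470/1.2026 = 0.48202

Final: 0.48202


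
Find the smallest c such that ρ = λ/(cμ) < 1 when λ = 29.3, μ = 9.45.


Stability requires cμ > λ ⇔ c > λ/μ.
λ/μ = 29.3/9.45 = 3.1005
Minimum integer c = ⌊3.1005⌋ + 1 = 4
Check: 4·9.45 = 37.80 > 29.3, while 3·9.45 = 28.35 ≤ 29.3

Final: 4 servers


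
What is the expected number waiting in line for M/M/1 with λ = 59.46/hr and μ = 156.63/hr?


ρ = 59.46/156.63 = 0.3796
Lq = ρ²/(1−ρ) = 0.1441/0.6204 = 0.2323

Final: 0.2323


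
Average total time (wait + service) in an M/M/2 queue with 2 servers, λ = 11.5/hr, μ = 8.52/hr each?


a = 1.3498; ρ = 0.6749; P₀ = 0.194114
Lq = P₀·a^c·ρ/(c!(1−ρ)²) = 1.12899
Wq = Lq/λ = 1.12899/11.5 = 0.09817 hr
W = Wq + 1/μ = 0.09817 + 0.11737 = 0.21554 hr

Final: 0.21554 hr


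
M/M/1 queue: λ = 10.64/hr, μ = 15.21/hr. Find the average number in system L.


ρ = λ/μ = 10.64/15.21 = 0.6995
L = ρ/(1−ρ) = 0.6995/(1 − 0.6995) = 0.6995/0.3005 = 2.3282

Final: 2.3282


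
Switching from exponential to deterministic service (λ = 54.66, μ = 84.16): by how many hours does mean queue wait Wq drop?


ρ = 54.66/84.16 = 0.6495
Wq(M/M/1) = ρ/(μ−λ) = 0.6495/29.50 = 0.02202 hr
Wq(M/D/1) = ρ/(2(μ−λ)) = 0.01101 hr
Savings = 0.02202 − 0.01101 = 0.01101 hr

Final: 0.01101 hr


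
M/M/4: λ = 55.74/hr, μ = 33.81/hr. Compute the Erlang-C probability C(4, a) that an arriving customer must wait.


a = λ/μ = 1.6486; ρ = a/4 = 0.4122
P₀ = 0.189464 (from M/M/c formula)
C(c,a) = [a^c/(c!(1−ρ))]·P₀ = [7.38732/(24·0.5878)]·0.189464
= 0.52362·0.189464 = 0.099207

Final: 0.099207


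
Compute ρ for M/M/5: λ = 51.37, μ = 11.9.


ρ = λ/(cμ) = 51.37/(5·11.9) = 51.37/59.50 = 0.8634

Final: 0.8634


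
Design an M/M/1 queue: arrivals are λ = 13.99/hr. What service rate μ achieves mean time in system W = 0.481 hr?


W = 1/(μ−λ) ⇒ μ − λ = 1/W = 1/0.481 = 2.0790
μ = λ + 1/W = 13.99 + 2.0790 = 16.0690 per hr

Final: 16.0690 /hr


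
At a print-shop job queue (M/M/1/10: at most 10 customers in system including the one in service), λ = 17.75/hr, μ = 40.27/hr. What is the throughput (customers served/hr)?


ρ = 0.4408; P_K = (1−ρ)ρ^10/(1−ρ^11) = 0.0001548
λ_eff = λ(1 − P_K) = 17.75·(1 − 0.0001548) = 17.75·0.999845 = 17.7473 /hr

Final: 17.7473 /hr


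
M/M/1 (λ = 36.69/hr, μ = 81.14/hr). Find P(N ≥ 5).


ρ = 36.69/81.14 = 0.4522
P(N ≥ n) = ρ^n = 0.4522^5 = 0.018904

Final: 0.018904


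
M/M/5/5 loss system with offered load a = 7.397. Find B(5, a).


B(c,a) = (a^c/c!) / Σ_{k=0}^{c} a^k/k!
a^5/5! = 184.542690
Σ terms (k=0..5): 1.00000 + 7.39700 + 27.35780 + 67.45523 + 124.74158 + 184.54269 = 412.494299
B = 184.542690/412.494299 = 0.447382

Final: 0.447382


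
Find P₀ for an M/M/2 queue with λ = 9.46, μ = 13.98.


a = λ/μ = 9.46/13.98 = 0.6767; ρ = a/c = 0.3383
Σ_{k=0}^{1} a^k/k! (terms k=0..1) = 1.00000 + 0.67668 = 1.67668
Tail: a^2/(2!(1−ρ)) = 0.45790/(2·0.6617) = 0.34602
P₀ = 1/(1.67668 + 0.34602) = 1/2.02270 = 0.494388

Final: 0.494388


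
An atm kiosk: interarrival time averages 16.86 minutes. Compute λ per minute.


λ = 1/(interarrival time) in consistent units.
1 minute = 1 min, so λ = 1/16.86 = 0.05931 per minute

Final: 0.05931 /min


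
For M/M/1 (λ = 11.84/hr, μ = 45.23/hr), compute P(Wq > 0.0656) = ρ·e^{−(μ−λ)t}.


ρ = 11.84/45.23 = 0.2618
P(Wq > t) = ρ·e^{−(μ−λ)t} = 0.2618·e^{−2.1904}
= 0.2618·0.111874 = 0.029286

Final: 0.029286


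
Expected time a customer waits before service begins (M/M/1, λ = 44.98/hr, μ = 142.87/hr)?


ρ = 44.98/142.87 = 0.3148
Wq = ρ/(μ−λ) = 0.3148/(142.87 − 44.98) = 0.3148/97.89 = 0.003216 hr

Final: 0.003216 hr


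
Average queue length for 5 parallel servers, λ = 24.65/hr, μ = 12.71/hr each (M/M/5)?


a = λ/μ = 1.9394; ρ = a/5 = 0.3879
P₀ = 0.142879
Lq = P₀·a^c·ρ / (c!·(1−ρ)²) = 0.142879·27.43828·0.3879/(120·0.37469)
= 0.03382

Final: 0.03382


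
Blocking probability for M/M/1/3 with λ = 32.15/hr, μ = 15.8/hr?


ρ = λ/μ = 32.15/15.8 = 2.0348
P_K = (1−ρ)ρ^K/(1−ρ^(K+1)) = (-1.0348·8.425034)/(1 − 17.143345)
= -8.718311/-16.143345 = 0.540056

Final: 0.540056


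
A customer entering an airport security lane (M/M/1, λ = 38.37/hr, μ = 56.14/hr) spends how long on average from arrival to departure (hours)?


W = 1/(μ−λ) = 1/(56.14 − 38.37) = 1/17.77 = 0.05627 hr

Final: 0.05627 hr


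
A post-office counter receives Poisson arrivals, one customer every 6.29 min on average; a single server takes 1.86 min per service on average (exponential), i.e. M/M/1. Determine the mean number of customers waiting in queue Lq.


λ = 60/6.29 = 9.5390 /hr
μ = 60/1.86 = 32.2581 /hr
ρ = λ/μ = 9.5390/32.2581 = 0.2957
Lq = ρ²/(1−ρ) = 0.08744/0.7043 = 0.1242

Final: 0.1242


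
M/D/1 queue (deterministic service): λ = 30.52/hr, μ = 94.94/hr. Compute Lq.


ρ = 30.52/94.94 = 0.3215
M/D/1: Lq = ρ²/(2(1−ρ)) = 0.1033/(2·0.6785) = 0.07615

Final: 0.07615


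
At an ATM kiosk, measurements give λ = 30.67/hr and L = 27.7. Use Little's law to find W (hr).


W = L/λ = 27.7/30.67 = 0.9032 hr

Final: 0.9032 hr


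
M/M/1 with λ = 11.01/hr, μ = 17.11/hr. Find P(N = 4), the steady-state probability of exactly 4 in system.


ρ = 11.01/17.11 = 0.6435
P_n = (1−ρ)·ρ^n = (1 − 0.6435)·0.6435^4 = 0.3565·0.171455 = 0.061126

Final: 0.061126


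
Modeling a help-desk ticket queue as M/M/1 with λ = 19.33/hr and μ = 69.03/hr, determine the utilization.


ρ = λ/μ = 19.33/69.03 = 0.2800

Final: 0.2800


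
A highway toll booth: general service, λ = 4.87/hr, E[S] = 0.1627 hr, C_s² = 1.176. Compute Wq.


ρ = λ·E[S] = 4.87·0.1627 = 0.7923
E[S²] = E[S]²(1+C_s²) = 0.1627²·(1+1.176) = 0.057602
Wq = λ·E[S²]/(2(1−ρ)) = 4.87·0.057602/(2·0.2077) = 0.67546 hr

Final: 0.67546 hr


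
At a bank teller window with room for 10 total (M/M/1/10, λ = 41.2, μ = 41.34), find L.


ρ = 41.2/41.34 = 0.9966
L = ρ[1 − (K+1)ρ^K + Kρ^(K+1)] / [(1−ρ)(1−ρ^(K+1))]
Numerator: 0.9966·(1 − 11·0.966646 + 10·0.963372) = 0.0006160
Denominator: (0.003387)·(0.036628) = 0.0001240
L = 0.0006160/0.0001240 = 4.9661

Final: 4.9661


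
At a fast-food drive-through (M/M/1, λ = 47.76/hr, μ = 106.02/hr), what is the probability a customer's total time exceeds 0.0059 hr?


W ~ Exponential(μ−λ) for M/M/1.
μ − λ = 106.02 − 47.76 = 58.2600
P(W > t) = e^{−(μ−λ)t} = e^{−0.3437} = 0.709118

Final: 0.709118


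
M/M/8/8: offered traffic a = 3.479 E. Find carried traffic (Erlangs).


B(8,3.479) = 0.016571 (Erlang-B)
Carried load = a(1 − B) = 3.479·(1 − 0.016571) = 3.479·0.983429 = 3.4213 E

Final: 3.4213 Erlangs


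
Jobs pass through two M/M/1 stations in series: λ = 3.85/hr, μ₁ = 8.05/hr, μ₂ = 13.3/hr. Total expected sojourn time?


Each node sees arrival rate λ = 3.85/hr (tandem ⇒ throughput preserved).
W₁ = 1/(μ₁−λ) = 1/(8.05−3.85) = 0.23810 hr
W₂ = 1/(μ₂−λ) = 1/(13.3−3.85) = 0.10582 hr
W_total = W₁ + W₂ = 0.23810 + 0.10582 = 0.34392 hr

Final: 0.34392 hr


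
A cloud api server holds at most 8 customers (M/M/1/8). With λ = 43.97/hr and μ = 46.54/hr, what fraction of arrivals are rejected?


ρ = λ/μ = 43.97/46.54 = 0.9448
P_K = (1−ρ)ρ^K/(1−ρ^(K+1)) = (0.05522·0.634806)/(1 − 0.599751)
= 0.035055/0.400249 = 0.087582

Final: 0.087582


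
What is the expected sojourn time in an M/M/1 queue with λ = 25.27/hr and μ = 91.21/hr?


W = 1/(μ−λ) = 1/(91.21 − 25.27) = 1/65.94 = 0.01517 hr

Final: 0.01517 hr


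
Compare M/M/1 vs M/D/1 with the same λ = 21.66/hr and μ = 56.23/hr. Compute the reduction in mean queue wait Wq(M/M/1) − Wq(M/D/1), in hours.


ρ = 21.66/56.23 = 0.3852
Wq(M/M/1) = ρ/(μ−λ) = 0.3852/34.57 = 0.01114 hr
Wq(M/D/1) = ρ/(2(μ−λ)) = 0.005571 hr
Savings = 0.01114 − 0.005571 = 0.005571 hr

Final: 0.005571 hr


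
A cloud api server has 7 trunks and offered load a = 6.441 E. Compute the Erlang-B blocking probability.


B(c,a) = (a^c/c!) / Σ_{k=0}^{c} a^k/k!
a^7/7! = 91.252035
Σ terms (k=0..7): 1.00000 + 6.44100 + 20.74324 + 44.53574 + 71.71367 + 92.38155 + 99.17160 + 91.25203 = 427.238830
B = 91.252035/427.238830 = 0.213586

Final: 0.213586
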